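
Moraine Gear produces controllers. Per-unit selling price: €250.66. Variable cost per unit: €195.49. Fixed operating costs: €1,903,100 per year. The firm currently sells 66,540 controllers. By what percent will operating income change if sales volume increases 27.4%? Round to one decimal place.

+56.9%

Contribution at this volume is 66,540 × €55.17 = €3,671,011.80.
EBIT = €3,671,011.80 − €1,903,100 = €1,767,911.80.
Degree of operating leverage = €3,671,011.80 / €1,767,911.80 = 2.0765.
Operating income changes by 2.0765 × +27.4% = +56.9%.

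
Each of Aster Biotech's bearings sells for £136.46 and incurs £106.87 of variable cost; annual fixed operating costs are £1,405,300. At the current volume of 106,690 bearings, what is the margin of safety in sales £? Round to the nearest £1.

Unit CM = price − variable cost = £136.46 − £106.87 = £29.59. Break-even units = £1,405,300 ÷ £29.59 = 47,492.40; break-even revenue = 47,492.40 × £136.46 = £6,480,812.37.
Current sales = 106,690 × £136.46 = £14,558,917.40.
Margin of safety = £14,558,917.40 − £6,480,812.37 = £8,078,105.

£8,078,105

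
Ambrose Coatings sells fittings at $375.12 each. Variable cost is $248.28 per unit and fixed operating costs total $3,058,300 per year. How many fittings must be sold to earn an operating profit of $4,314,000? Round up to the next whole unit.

58,123 fittings

Contribution margin per unit = $375.12 − $248.28 = $126.84.
Need Q such that Q × $126.84 − $3,058,300 = $4,314,000, i.e. Q = $7,372,300 / $126.84 = 58,122.83 → 58,123.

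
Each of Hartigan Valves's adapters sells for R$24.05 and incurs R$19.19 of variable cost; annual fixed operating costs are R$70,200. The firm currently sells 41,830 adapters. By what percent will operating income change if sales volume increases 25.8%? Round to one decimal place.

+39.4%

At 41,830 units, contribution = 41,830 × R$4.86 = R$203,293.80.
Operating income = contribution − fixed costs = R$203,293.80 − R$70,200 = R$133,093.80.
Degree of operating leverage = R$203,293.80 / R$133,093.80 = 1.5274.
Operating income changes by 1.5274 × +25.8% = +39.4%.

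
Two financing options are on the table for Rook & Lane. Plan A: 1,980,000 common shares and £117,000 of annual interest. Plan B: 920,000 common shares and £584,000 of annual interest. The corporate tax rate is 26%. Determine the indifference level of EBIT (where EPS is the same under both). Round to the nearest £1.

£989,321

Set EPS_A = EPS_B: (EBIT − £117,000)(1 − 0.26) ÷ 1,980,000 = (EBIT − £584,000)(1 − 0.26) ÷ 920,000.
The (1 − t) factor cancels: (EBIT − 117,000) × 920,000 = (EBIT − 584,000) × 1,980,000.
Solving, EBIT = (584,000·1,980,000 − 117,000·920,000) / (1,980,000 − 920,000) = 1,048,680,000,000 / 1,060,000 = 989,320.75.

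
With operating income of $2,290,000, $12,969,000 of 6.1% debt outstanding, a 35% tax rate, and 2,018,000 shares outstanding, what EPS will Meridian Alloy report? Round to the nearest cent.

Pre-tax income = $2,290,000 − $791,109.00 = $1,498,891.00.
After tax at 35%: net income = $1,498,891.00 × 0.65 = $974,279.15.
EPS = $974,279.15 ÷ 2,018,000 = $0.48.

$0.48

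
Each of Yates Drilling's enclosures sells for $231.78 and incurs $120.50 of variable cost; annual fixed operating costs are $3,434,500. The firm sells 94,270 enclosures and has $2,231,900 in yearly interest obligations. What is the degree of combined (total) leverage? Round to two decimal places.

Total contribution margin = 94,270 × $111.28 = $10,490,365.60.
Subtracting fixed costs: EBIT = $10,490,365.60 − $3,434,500 = $7,055,865.60. Interest = $2,231,900.00.
DOL = $10,490,365.60 ÷ $7,055,865.60 = 1.4868; DFL = $7,055,865.60 ÷ $4,823,965.60 = 1.4627.
DCL = DOL × DFL = 1.4868 × 1.4627 = 2.1747.

2.17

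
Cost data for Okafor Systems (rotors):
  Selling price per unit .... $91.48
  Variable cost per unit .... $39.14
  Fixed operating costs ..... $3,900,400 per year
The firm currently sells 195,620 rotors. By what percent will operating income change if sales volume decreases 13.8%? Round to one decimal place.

At 195,620 units, contribution = 195,620 × $52.34 = $10,238,750.80.
EBIT = $10,238,750.80 − $3,900,400 = $6,338,350.80.
Degree of operating leverage = $10,238,750.80 / $6,338,350.80 = 1.6154.
Operating income changes by 1.6154 × -13.8% = -22.3%.

-22.3%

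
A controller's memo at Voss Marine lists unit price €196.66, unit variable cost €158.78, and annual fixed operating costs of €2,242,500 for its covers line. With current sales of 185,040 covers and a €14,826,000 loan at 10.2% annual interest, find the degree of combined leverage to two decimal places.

2.15

At 185,040 units, contribution = 185,040 × €37.88 = €7,009,315.20.
Operating income = contribution − fixed costs = €7,009,315.20 − €2,242,500 = €4,766,815.20. Interest = €1,512,252.00.
DOL = €7,009,315.20 ÷ €4,766,815.20 = 1.4704; DFL = €4,766,815.20 ÷ €3,254,563.20 = 1.4647.
Combined leverage = 1.4704 × 1.4647 = 2.1537.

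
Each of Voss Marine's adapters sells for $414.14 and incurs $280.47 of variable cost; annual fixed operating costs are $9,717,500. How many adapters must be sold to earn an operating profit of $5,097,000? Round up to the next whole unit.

110,829 adapters

Unit CM = price − variable cost = $414.14 − $280.47 = $133.67.
Required volume = (fixed costs + target profit) ÷ CM = ($9,717,500 + $5,097,000) ÷ $133.67 = 110,828.91, so 110,829 adapters.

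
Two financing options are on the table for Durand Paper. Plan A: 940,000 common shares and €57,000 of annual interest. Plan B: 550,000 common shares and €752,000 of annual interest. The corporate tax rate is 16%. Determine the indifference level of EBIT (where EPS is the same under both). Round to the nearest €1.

At indifference, (EBIT − 57,000)(1 − t)/940,000 = (EBIT − 752,000)(1 − t)/550,000.
Cancelling (1 − t) and cross-multiplying: 550,000·(EBIT − 57,000) = 940,000·(EBIT − 752,000).
Solving, EBIT = (752,000·940,000 − 57,000·550,000) / (940,000 − 550,000) = 675,530,000,000 / 390,000 = 1,732,128.21.

€1,732,128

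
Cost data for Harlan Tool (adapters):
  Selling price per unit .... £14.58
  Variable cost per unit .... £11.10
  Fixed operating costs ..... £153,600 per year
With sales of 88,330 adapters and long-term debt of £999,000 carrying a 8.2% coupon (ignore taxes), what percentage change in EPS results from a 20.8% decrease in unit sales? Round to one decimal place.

At 88,330 units, contribution = 88,330 × £3.48 = £307,388.40.
EBIT = £307,388.40 − £153,600 = £153,788.40.
After interest of £81,918.00, pre-tax earnings = £71,870.40.
DCL = total CM / (EBIT − I) = £307,388.40 / £71,870.40 = 4.2770.
EPS therefore changes by 4.2770 × (-20.8%) = -89.0%.

-89.0%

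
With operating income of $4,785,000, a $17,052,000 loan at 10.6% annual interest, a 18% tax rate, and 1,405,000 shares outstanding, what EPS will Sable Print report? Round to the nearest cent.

Interest = $1,807,512.00, so EBT = $4,785,000 − $1,807,512.00 = $2,977,488.00.
Net income = $2,977,488.00 × (1 − 0.18) = $2,441,540.16.
Per share: $2,441,540.16 / 1,405,000 shares = $1.74.

$1.74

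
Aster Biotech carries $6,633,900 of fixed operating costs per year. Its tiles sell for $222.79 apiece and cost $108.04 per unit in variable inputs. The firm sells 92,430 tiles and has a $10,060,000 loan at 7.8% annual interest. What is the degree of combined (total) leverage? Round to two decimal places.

Contribution at this volume is 92,430 × $114.75 = $10,606,342.50.
Subtracting fixed costs: EBIT = $10,606,342.50 − $6,633,900 = $3,972,442.50. Interest = $784,680.00.
DOL = $10,606,342.50 ÷ $3,972,442.50 = 2.6700; DFL = $3,972,442.50 ÷ $3,187,762.50 = 1.2462.
Combined leverage = 2.6700 × 1.2462 = 3.3274.

3.33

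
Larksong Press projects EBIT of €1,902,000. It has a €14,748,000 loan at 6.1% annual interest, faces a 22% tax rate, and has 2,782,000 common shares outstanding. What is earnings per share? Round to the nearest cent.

€0.28

Pre-tax income = €1,902,000 − €899,628.00 = €1,002,372.00.
Net income = €1,002,372.00 × (1 − 0.22) = €781,850.16.
EPS = €781,850.16 ÷ 2,782,000 = €0.28.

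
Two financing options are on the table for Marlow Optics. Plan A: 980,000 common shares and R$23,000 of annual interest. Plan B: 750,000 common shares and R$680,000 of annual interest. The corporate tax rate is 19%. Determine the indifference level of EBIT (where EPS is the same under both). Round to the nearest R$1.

R$2,822,391

Set EPS_A = EPS_B: (EBIT − R$23,000)(1 − 0.19) ÷ 980,000 = (EBIT − R$680,000)(1 − 0.19) ÷ 750,000.
Cancelling (1 − t) and cross-multiplying: 750,000·(EBIT − 23,000) = 980,000·(EBIT − 680,000).
EBIT × (980,000 − 750,000) = 680,000 × 980,000 − 23,000 × 750,000 = 649,150,000,000, so EBIT = 649,150,000,000 ÷ 230,000 = 2,822,391.30.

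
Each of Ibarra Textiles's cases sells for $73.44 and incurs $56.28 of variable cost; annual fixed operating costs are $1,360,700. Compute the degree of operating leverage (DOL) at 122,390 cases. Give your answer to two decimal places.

Total contribution margin = 122,390 × $17.16 = $2,100,212.40.
Subtracting fixed costs: EBIT = $2,100,212.40 − $1,360,700 = $739,512.40.
DOL = contribution ÷ EBIT = $2,100,212.40 ÷ $739,512.40 = 2.8400.

2.84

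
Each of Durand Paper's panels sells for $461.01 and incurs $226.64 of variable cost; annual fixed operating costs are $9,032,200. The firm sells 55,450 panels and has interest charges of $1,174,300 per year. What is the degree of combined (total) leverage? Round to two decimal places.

4.66

At 55,450 units, contribution = 55,450 × $234.37 = $12,995,816.50.
EBIT = $12,995,816.50 − $9,032,200 = $3,963,616.50. Interest = $1,174,300.00.
DOL = $12,995,816.50 ÷ $3,963,616.50 = 3.2788; DFL = $3,963,616.50 ÷ $2,789,316.50 = 1.4210.
Combined leverage = 3.2788 × 1.4210 = 4.6592.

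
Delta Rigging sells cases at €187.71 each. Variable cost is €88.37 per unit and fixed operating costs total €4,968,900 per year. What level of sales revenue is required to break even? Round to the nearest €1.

€9,389,090

Contribution margin per unit = €187.71 − €88.37 = €99.34, a CM ratio of €99.34 ÷ €187.71 = 0.5292.
Break-even sales = FC ÷ CM ratio = €4,968,900 × €187.71 / €99.34 = €9,389,090.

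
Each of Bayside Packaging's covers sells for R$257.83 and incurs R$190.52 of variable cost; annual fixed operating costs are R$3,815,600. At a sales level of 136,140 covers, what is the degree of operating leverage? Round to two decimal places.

1.71

At 136,140 units, contribution = 136,140 × R$67.31 = R$9,163,583.40.
Subtracting fixed costs: EBIT = R$9,163,583.40 − R$3,815,600 = R$5,347,983.40.
DOL = contribution ÷ EBIT = R$9,163,583.40 ÷ R$5,347,983.40 = 1.7135.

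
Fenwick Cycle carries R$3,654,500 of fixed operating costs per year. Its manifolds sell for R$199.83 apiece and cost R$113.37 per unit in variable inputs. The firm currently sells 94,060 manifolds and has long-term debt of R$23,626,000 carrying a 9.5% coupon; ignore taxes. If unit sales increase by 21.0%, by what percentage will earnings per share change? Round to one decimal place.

+76.5%

At 94,060 units, contribution = 94,060 × R$86.46 = R$8,132,427.60.
Operating income = contribution − fixed costs = R$8,132,427.60 − R$3,654,500 = R$4,477,927.60.
After interest of R$2,244,470.00, pre-tax earnings = R$2,233,457.60.
Degree of combined leverage = contribution ÷ (EBIT − I) = R$8,132,427.60 ÷ R$2,233,457.60 = 3.6412.
%ΔEPS = DCL × %ΔSales = 3.6412 × +21.0% = +76.5%.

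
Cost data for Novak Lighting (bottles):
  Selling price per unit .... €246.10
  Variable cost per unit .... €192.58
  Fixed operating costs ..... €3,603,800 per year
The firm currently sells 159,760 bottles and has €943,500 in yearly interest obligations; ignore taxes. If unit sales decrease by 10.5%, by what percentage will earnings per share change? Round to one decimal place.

-22.4%

At 159,760 units, contribution = 159,760 × €53.52 = €8,550,355.20.
Subtracting fixed costs: EBIT = €8,550,355.20 − €3,603,800 = €4,946,555.20.
After interest of €943,500.00, pre-tax earnings = €4,003,055.20.
Degree of combined leverage = contribution ÷ (EBIT − I) = €8,550,355.20 ÷ €4,003,055.20 = 2.1360.
%ΔEPS = DCL × %ΔSales = 2.1360 × -10.5% = -22.4%.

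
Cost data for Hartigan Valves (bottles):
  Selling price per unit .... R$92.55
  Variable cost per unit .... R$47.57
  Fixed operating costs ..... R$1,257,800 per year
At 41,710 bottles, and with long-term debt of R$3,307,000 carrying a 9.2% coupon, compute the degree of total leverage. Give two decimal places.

5.97

Contribution at this volume is 41,710 × R$44.98 = R$1,876,115.80.
Subtracting fixed costs: EBIT = R$1,876,115.80 − R$1,257,800 = R$618,315.80. Interest = R$304,244.00.
DOL = R$1,876,115.80 ÷ R$618,315.80 = 3.0342; DFL = R$618,315.80 ÷ R$314,071.80 = 1.9687.
Combined leverage = 3.0342 × 1.9687 = 5.9734.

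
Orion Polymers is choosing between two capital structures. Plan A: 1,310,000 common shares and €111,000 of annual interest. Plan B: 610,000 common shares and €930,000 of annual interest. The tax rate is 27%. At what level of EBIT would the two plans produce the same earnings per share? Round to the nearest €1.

At indifference, (EBIT − 111,000)(1 − t)/1,310,000 = (EBIT − 930,000)(1 − t)/610,000.
Cancelling (1 − t) and cross-multiplying: 610,000·(EBIT − 111,000) = 1,310,000·(EBIT − 930,000).
EBIT × (1,310,000 − 610,000) = 930,000 × 1,310,000 − 111,000 × 610,000 = 1,150,590,000,000, so EBIT = 1,150,590,000,000 ÷ 700,000 = 1,643,700.00.

€1,643,700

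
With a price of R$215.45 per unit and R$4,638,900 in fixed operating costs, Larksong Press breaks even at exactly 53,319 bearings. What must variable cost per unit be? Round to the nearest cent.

R$128.45

Contribution per unit must be FC / Q = R$4,638,900 / 53,319 = R$87.0028.
Hence VC = price − CM = R$215.45 − R$87.0028 = R$128.45.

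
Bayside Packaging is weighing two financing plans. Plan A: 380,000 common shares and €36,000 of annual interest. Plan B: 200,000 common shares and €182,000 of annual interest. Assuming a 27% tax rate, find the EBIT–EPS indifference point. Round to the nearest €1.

Set EPS_A = EPS_B: (EBIT − €36,000)(1 − 0.27) ÷ 380,000 = (EBIT − €182,000)(1 − 0.27) ÷ 200,000.
The (1 − t) factor cancels: (EBIT − 36,000) × 200,000 = (EBIT − 182,000) × 380,000.
Solving, EBIT = (182,000·380,000 − 36,000·200,000) / (380,000 − 200,000) = 61,960,000,000 / 180,000 = 344,222.22.

€344,222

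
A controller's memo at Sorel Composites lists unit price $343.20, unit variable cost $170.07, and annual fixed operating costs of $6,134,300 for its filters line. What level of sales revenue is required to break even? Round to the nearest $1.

Contribution margin per unit = $343.20 − $170.07 = $173.13, a CM ratio of $173.13 ÷ $343.20 = 0.5045.
Break-even sales = FC ÷ CM ratio = $6,134,300 × $343.20 / $173.13 = $12,160,179.

$12,160,179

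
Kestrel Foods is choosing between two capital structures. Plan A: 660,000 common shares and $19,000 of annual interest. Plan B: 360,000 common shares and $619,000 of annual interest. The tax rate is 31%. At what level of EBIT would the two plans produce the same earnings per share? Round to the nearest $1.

$1,339,000

Set EPS_A = EPS_B: (EBIT − $19,000)(1 − 0.31) ÷ 660,000 = (EBIT − $619,000)(1 − 0.31) ÷ 360,000.
Cancelling (1 − t) and cross-multiplying: 360,000·(EBIT − 19,000) = 660,000·(EBIT − 619,000).
EBIT × (660,000 − 360,000) = 619,000 × 660,000 − 19,000 × 360,000 = 401,700,000,000, so EBIT = 401,700,000,000 ÷ 300,000 = 1,339,000.00.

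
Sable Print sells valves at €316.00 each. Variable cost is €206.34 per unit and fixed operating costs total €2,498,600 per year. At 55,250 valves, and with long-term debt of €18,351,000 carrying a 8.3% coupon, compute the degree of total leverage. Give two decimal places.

Total contribution margin = 55,250 × €109.66 = €6,058,715.00.
Operating income = contribution − fixed costs = €6,058,715.00 − €2,498,600 = €3,560,115.00. Interest = €1,523,133.00.
DOL = €6,058,715.00 ÷ €3,560,115.00 = 1.7018; DFL = €3,560,115.00 ÷ €2,036,982.00 = 1.7477.
Combined leverage = 1.7018 × 1.7477 = 2.9742.

2.97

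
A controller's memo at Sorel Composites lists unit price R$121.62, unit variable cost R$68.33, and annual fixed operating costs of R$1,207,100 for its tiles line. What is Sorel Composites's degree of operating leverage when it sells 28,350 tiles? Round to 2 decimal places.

Total contribution margin = 28,350 × R$53.29 = R$1,510,771.50.
EBIT = R$1,510,771.50 − R$1,207,100 = R$303,671.50.
DOL = contribution ÷ EBIT = R$1,510,771.50 ÷ R$303,671.50 = 4.9750.

4.98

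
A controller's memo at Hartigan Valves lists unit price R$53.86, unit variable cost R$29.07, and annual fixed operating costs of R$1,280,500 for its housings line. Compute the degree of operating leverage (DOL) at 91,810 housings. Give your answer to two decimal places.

Contribution at this volume is 91,810 × R$24.79 = R$2,275,969.90.
Operating income = contribution − fixed costs = R$2,275,969.90 − R$1,280,500 = R$995,469.90.
So DOL = total CM / EBIT = R$2,275,969.90 / R$995,469.90 = 2.2863.

2.29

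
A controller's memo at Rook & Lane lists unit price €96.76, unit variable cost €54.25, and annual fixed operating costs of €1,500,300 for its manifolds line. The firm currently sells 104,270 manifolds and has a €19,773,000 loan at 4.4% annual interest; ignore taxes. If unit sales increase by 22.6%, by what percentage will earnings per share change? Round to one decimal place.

+48.6%

Total contribution margin = 104,270 × €42.51 = €4,432,517.70.
EBIT = €4,432,517.70 − €1,500,300 = €2,932,217.70.
Interest = €870,012.00, so EBIT − I = €2,062,205.70.
DCL = total CM / (EBIT − I) = €4,432,517.70 / €2,062,205.70 = 2.1494.
%ΔEPS = DCL × %ΔSales = 2.1494 × +22.6% = +48.6%.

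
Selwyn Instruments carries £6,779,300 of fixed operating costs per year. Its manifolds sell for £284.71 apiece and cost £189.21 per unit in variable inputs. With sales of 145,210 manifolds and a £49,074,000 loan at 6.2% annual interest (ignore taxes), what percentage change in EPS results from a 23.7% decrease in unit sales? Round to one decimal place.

At 145,210 units, contribution = 145,210 × £95.50 = £13,867,555.00.
EBIT = £13,867,555.00 − £6,779,300 = £7,088,255.00.
Interest = £3,042,588.00, so EBIT − I = £4,045,667.00.
DCL = total CM / (EBIT − I) = £13,867,555.00 / £4,045,667.00 = 3.4278.
EPS therefore changes by 3.4278 × (-23.7%) = -81.2%.

-81.2%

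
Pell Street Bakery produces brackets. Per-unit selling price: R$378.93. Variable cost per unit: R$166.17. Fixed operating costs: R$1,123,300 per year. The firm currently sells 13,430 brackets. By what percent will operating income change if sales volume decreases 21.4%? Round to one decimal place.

Contribution at this volume is 13,430 × R$212.76 = R$2,857,366.80.
Operating income = contribution − fixed costs = R$2,857,366.80 − R$1,123,300 = R$1,734,066.80.
So DOL = total CM / EBIT = R$2,857,366.80 / R$1,734,066.80 = 1.6478.
%ΔEBIT = DOL × %ΔSales = 1.6478 × -21.4% = -35.3%.

-35.3%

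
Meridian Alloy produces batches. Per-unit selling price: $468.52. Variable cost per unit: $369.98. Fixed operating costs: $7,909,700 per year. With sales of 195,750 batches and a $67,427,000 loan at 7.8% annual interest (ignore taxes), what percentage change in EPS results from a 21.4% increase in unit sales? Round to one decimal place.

Contribution at this volume is 195,750 × $98.54 = $19,289,205.00.
Operating income = contribution − fixed costs = $19,289,205.00 − $7,909,700 = $11,379,505.00.
After interest of $5,259,306.00, pre-tax earnings = $6,120,199.00.
Degree of combined leverage = contribution ÷ (EBIT − I) = $19,289,205.00 ÷ $6,120,199.00 = 3.1517.
EPS therefore changes by 3.1517 × (+21.4%) = +67.4%.

+67.4%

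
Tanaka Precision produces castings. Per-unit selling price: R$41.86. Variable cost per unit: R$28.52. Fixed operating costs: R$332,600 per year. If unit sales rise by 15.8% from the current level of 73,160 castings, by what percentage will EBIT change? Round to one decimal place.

Contribution at this volume is 73,160 × R$13.34 = R$975,954.40.
EBIT = R$975,954.40 − R$332,600 = R$643,354.40.
Degree of operating leverage = R$975,954.40 / R$643,354.40 = 1.5170.
So EBIT moves 1.5170 × (+15.8%) = +24.0%.

+24.0%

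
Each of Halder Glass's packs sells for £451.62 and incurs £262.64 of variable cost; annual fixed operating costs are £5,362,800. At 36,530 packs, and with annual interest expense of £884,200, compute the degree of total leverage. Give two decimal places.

Contribution at this volume is 36,530 × £188.98 = £6,903,439.40.
Operating income = contribution − fixed costs = £6,903,439.40 − £5,362,800 = £1,540,639.40. Interest = £884,200.00, so EBIT − I = £656,439.40.
Degree of total leverage = total CM / (EBIT − interest) = £6,903,439.40 / £656,439.40 = 10.5165.

10.52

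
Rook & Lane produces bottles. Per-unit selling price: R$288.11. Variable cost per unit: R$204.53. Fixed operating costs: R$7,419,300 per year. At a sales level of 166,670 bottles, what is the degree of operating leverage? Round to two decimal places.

At 166,670 units, contribution = 166,670 × R$83.58 = R$13,930,278.60.
EBIT = R$13,930,278.60 − R$7,419,300 = R$6,510,978.60.
So DOL = total CM / EBIT = R$13,930,278.60 / R$6,510,978.60 = 2.1395.

2.14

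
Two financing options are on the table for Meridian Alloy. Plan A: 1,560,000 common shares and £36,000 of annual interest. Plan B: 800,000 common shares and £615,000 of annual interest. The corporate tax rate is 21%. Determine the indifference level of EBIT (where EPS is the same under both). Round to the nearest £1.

At indifference, (EBIT − 36,000)(1 − t)/1,560,000 = (EBIT − 615,000)(1 − t)/800,000.
Cancelling (1 − t) and cross-multiplying: 800,000·(EBIT − 36,000) = 1,560,000·(EBIT − 615,000).
Solving, EBIT = (615,000·1,560,000 − 36,000·800,000) / (1,560,000 − 800,000) = 930,600,000,000 / 760,000 = 1,224,473.68.

£1,224,474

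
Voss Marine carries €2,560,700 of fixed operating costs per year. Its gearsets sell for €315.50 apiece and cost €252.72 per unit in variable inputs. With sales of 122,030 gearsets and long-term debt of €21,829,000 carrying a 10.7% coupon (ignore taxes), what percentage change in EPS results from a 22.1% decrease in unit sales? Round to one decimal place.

-61.2%

Contribution at this volume is 122,030 × €62.78 = €7,661,043.40.
Subtracting fixed costs: EBIT = €7,661,043.40 − €2,560,700 = €5,100,343.40.
Interest = €2,335,703.00, so EBIT − I = €2,764,640.40.
Degree of combined leverage = contribution ÷ (EBIT − I) = €7,661,043.40 ÷ €2,764,640.40 = 2.7711.
%ΔEPS = DCL × %ΔSales = 2.7711 × -22.1% = -61.2%.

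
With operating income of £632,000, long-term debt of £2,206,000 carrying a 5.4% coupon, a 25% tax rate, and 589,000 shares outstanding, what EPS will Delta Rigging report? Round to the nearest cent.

Interest = £119,124.00, so EBT = £632,000 − £119,124.00 = £512,876.00.
Net income = £512,876.00 × (1 − 0.25) = £384,657.00.
EPS = £384,657.00 ÷ 589,000 = £0.65.

£0.65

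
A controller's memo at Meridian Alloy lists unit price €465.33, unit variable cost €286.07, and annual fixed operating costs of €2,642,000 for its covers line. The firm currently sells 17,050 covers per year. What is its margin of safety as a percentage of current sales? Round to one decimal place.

Unit CM = price − variable cost = €465.33 − €286.07 = €179.26. Break-even units = €2,642,000 ÷ €179.26 = 14,738.37; break-even revenue = 14,738.37 × €465.33 = €6,858,205.18.
Current sales = 17,050 × €465.33 = €7,933,876.50.
Margin of safety = (€7,933,876.50 − €6,858,205.18) ÷ €7,933,876.50 = 13.6%.

13.6%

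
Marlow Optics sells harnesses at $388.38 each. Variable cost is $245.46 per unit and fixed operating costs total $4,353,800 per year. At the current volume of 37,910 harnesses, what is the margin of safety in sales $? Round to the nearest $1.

$2,892,190

Each unit contributes $388.38 − $245.46 = $142.92. Break-even units = $4,353,800 ÷ $142.92 = 30,463.20; break-even revenue = 30,463.20 × $388.38 = $11,831,296.14.
Actual sales revenue = 37,910 × $388.38 = $14,723,485.80.
Margin of safety = $14,723,485.80 − $11,831,296.14 = $2,892,190.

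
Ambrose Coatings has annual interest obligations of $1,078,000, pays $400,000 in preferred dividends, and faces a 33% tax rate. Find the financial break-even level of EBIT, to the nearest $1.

$1,675,015

Preferred dividends are paid after tax, so their pre-tax equivalent is $400,000 ÷ (1 − 0.33) = $597,014.93.
EPS = 0 when EBIT covers interest plus the pre-tax preferred burden: $1,078,000 + $597,014.93 = $1,675,014.93.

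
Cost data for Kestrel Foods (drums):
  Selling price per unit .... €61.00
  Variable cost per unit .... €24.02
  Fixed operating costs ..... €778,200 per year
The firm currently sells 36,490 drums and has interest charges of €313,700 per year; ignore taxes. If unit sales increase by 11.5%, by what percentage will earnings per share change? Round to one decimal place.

Contribution at this volume is 36,490 × €36.98 = €1,349,400.20.
Operating income = contribution − fixed costs = €1,349,400.20 − €778,200 = €571,200.20.
After interest of €313,700.00, pre-tax earnings = €257,500.20.
DCL = total CM / (EBIT − I) = €1,349,400.20 / €257,500.20 = 5.2404.
%ΔEPS = DCL × %ΔSales = 5.2404 × +11.5% = +60.3%.

+60.3%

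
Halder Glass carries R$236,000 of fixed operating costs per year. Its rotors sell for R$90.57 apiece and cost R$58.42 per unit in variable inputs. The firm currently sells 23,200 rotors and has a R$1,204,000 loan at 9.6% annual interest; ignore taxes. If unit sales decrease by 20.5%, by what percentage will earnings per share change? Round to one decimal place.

-38.8%

Contribution at this volume is 23,200 × R$32.15 = R$745,880.00.
EBIT = R$745,880.00 − R$236,000 = R$509,880.00.
After interest of R$115,584.00, pre-tax earnings = R$394,296.00.
DCL = total CM / (EBIT − I) = R$745,880.00 / R$394,296.00 = 1.8917.
EPS therefore changes by 1.8917 × (-20.5%) = -38.8%.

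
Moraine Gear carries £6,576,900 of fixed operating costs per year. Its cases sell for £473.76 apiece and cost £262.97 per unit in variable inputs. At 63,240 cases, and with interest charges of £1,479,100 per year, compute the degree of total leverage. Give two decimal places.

Contribution at this volume is 63,240 × £210.79 = £13,330,359.60.
Operating income = contribution − fixed costs = £13,330,359.60 − £6,576,900 = £6,753,459.60. Interest = £1,479,100.00.
DOL = £13,330,359.60 ÷ £6,753,459.60 = 1.9739; DFL = £6,753,459.60 ÷ £5,274,359.60 = 1.2804.
DCL = DOL × DFL = 1.9739 × 1.2804 = 2.5274.

2.53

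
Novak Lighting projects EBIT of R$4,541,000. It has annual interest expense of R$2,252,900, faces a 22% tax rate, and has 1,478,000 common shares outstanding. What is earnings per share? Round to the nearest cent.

R$1.21

Pre-tax income = R$4,541,000 − R$2,252,900.00 = R$2,288,100.00.
After tax at 22%: net income = R$2,288,100.00 × 0.78 = R$1,784,718.00.
Per share: R$1,784,718.00 / 1,478,000 shares = R$1.21.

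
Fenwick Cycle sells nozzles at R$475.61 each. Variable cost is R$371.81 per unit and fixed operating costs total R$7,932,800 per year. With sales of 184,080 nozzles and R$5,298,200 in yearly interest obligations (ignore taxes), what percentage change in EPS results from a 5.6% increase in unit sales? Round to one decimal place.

Total contribution margin = 184,080 × R$103.80 = R$19,107,504.00.
EBIT = R$19,107,504.00 − R$7,932,800 = R$11,174,704.00.
After interest of R$5,298,200.00, pre-tax earnings = R$5,876,504.00.
DCL = total CM / (EBIT − I) = R$19,107,504.00 / R$5,876,504.00 = 3.2515.
%ΔEPS = DCL × %ΔSales = 3.2515 × +5.6% = +18.2%.

+18.2%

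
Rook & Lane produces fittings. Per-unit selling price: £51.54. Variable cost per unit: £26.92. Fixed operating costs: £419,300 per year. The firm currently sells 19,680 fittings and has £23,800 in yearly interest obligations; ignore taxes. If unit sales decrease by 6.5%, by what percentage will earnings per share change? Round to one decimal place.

-76.0%

At 19,680 units, contribution = 19,680 × £24.62 = £484,521.60.
Subtracting fixed costs: EBIT = £484,521.60 − £419,300 = £65,221.60.
Interest = £23,800.00, so EBIT − I = £41,421.60.
Degree of combined leverage = contribution ÷ (EBIT − I) = £484,521.60 ÷ £41,421.60 = 11.6973.
EPS therefore changes by 11.6973 × (-6.5%) = -76.0%.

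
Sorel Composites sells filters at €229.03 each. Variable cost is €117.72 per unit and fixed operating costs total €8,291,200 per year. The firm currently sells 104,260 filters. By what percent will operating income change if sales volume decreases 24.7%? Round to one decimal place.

At 104,260 units, contribution = 104,260 × €111.31 = €11,605,180.60.
EBIT = €11,605,180.60 − €8,291,200 = €3,313,980.60.
DOL = contribution ÷ EBIT = €11,605,180.60 ÷ €3,313,980.60 = 3.5019.
So EBIT moves 3.5019 × (-24.7%) = -86.5%.

-86.5%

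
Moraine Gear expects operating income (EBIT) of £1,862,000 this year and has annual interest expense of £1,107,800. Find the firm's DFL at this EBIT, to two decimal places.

Annual interest charges come to £1,107,800.00.
DFL = EBIT ÷ (EBIT − I) = £1,862,000 ÷ (£1,862,000 − £1,107,800.00) = £1,862,000 ÷ £754,200.00 = 2.4688.

2.47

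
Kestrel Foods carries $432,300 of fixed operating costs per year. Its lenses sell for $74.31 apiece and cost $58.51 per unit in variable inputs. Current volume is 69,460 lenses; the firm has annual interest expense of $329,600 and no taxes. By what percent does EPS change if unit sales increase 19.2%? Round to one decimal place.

Total contribution margin = 69,460 × $15.80 = $1,097,468.00.
Subtracting fixed costs: EBIT = $1,097,468.00 − $432,300 = $665,168.00.
After interest of $329,600.00, pre-tax earnings = $335,568.00.
DCL = total CM / (EBIT − I) = $1,097,468.00 / $335,568.00 = 3.2705.
%ΔEPS = DCL × %ΔSales = 3.2705 × +19.2% = +62.8%.

+62.8%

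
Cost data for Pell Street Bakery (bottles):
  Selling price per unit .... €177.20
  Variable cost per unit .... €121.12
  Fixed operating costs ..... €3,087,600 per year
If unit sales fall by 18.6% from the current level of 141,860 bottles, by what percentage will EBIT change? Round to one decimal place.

-30.4%

Contribution at this volume is 141,860 × €56.08 = €7,955,508.80.
Operating income = contribution − fixed costs = €7,955,508.80 − €3,087,600 = €4,867,908.80.
So DOL = total CM / EBIT = €7,955,508.80 / €4,867,908.80 = 1.6343.
So EBIT moves 1.6343 × (-18.6%) = -30.4%.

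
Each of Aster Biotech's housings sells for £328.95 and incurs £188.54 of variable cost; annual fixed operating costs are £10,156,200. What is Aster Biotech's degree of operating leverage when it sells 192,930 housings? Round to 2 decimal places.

1.60

At 192,930 units, contribution = 192,930 × £140.41 = £27,089,301.30.
Operating income = contribution − fixed costs = £27,089,301.30 − £10,156,200 = £16,933,101.30.
DOL = contribution ÷ EBIT = £27,089,301.30 ÷ £16,933,101.30 = 1.5998.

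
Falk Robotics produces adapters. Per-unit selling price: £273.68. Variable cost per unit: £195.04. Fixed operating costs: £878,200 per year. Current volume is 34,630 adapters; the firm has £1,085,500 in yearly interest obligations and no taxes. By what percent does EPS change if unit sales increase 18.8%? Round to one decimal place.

Contribution at this volume is 34,630 × £78.64 = £2,723,303.20.
Subtracting fixed costs: EBIT = £2,723,303.20 − £878,200 = £1,845,103.20.
After interest of £1,085,500.00, pre-tax earnings = £759,603.20.
Degree of combined leverage = contribution ÷ (EBIT − I) = £2,723,303.20 ÷ £759,603.20 = 3.5852.
%ΔEPS = DCL × %ΔSales = 3.5852 × +18.8% = +67.4%.

+67.4%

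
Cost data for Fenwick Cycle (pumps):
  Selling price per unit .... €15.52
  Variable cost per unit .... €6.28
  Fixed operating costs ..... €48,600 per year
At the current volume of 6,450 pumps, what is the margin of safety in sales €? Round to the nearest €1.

€18,473

Contribution margin per unit = €15.52 − €6.28 = €9.24. Break-even units = €48,600 ÷ €9.24 = 5,259.74; break-even revenue = 5,259.74 × €15.52 = €81,631.17.
Actual sales revenue = 6,450 × €15.52 = €100,104.00.
Margin of safety = €100,104.00 − €81,631.17 = €18,473.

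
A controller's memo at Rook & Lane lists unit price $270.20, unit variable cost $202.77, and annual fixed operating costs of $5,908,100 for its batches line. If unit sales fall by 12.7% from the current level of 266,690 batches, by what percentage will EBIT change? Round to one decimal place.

Contribution at this volume is 266,690 × $67.43 = $17,982,906.70.
Subtracting fixed costs: EBIT = $17,982,906.70 − $5,908,100 = $12,074,806.70.
DOL = contribution ÷ EBIT = $17,982,906.70 ÷ $12,074,806.70 = 1.4893.
Operating income changes by 1.4893 × -12.7% = -18.9%.

-18.9%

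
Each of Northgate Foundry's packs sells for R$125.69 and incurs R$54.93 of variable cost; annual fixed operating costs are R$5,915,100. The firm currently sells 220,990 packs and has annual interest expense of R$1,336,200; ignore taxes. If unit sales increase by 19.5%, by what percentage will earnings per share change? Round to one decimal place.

+36.4%

At 220,990 units, contribution = 220,990 × R$70.76 = R$15,637,252.40.
EBIT = R$15,637,252.40 − R$5,915,100 = R$9,722,152.40.
After interest of R$1,336,200.00, pre-tax earnings = R$8,385,952.40.
Degree of combined leverage = contribution ÷ (EBIT − I) = R$15,637,252.40 ÷ R$8,385,952.40 = 1.8647.
EPS therefore changes by 1.8647 × (+19.5%) = +36.4%.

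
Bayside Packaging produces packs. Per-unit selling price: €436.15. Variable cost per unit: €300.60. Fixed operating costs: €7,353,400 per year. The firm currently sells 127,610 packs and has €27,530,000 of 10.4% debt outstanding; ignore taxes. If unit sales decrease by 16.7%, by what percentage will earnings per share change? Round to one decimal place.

-40.8%

At 127,610 units, contribution = 127,610 × €135.55 = €17,297,535.50.
EBIT = €17,297,535.50 − €7,353,400 = €9,944,135.50.
After interest of €2,863,120.00, pre-tax earnings = €7,081,015.50.
DCL = total CM / (EBIT − I) = €17,297,535.50 / €7,081,015.50 = 2.4428.
%ΔEPS = DCL × %ΔSales = 2.4428 × -16.7% = -40.8%.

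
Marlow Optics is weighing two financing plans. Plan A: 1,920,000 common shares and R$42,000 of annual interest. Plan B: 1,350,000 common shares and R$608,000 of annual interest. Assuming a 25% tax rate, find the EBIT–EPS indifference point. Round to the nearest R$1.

R$1,948,526

Set EPS_A = EPS_B: (EBIT − R$42,000)(1 − 0.25) ÷ 1,920,000 = (EBIT − R$608,000)(1 − 0.25) ÷ 1,350,000.
Cancelling (1 − t) and cross-multiplying: 1,350,000·(EBIT − 42,000) = 1,920,000·(EBIT − 608,000).
Solving, EBIT = (608,000·1,920,000 − 42,000·1,350,000) / (1,920,000 − 1,350,000) = 1,110,660,000,000 / 570,000 = 1,948,526.32.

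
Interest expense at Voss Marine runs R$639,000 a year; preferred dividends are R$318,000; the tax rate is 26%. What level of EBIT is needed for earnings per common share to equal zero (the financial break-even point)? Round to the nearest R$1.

R$1,068,730

Grossing the preferred dividend up to pre-tax terms: R$318,000 / (1 − 0.26) = R$429,729.73.
EPS = 0 when EBIT covers interest plus the pre-tax preferred burden: R$639,000 + R$429,729.73 = R$1,068,729.73.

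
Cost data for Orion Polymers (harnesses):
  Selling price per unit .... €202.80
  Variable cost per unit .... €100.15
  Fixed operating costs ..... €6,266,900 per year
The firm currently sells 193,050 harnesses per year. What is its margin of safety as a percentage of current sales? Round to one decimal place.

Contribution margin per unit = €202.80 − €100.15 = €102.65. Break-even units = €6,266,900 ÷ €102.65 = 61,051.14; break-even revenue = 61,051.14 × €202.80 = €12,381,172.14.
Current sales = 193,050 × €202.80 = €39,150,540.00.
Margin of safety = (€39,150,540.00 − €12,381,172.14) ÷ €39,150,540.00 = 68.4%.

68.4%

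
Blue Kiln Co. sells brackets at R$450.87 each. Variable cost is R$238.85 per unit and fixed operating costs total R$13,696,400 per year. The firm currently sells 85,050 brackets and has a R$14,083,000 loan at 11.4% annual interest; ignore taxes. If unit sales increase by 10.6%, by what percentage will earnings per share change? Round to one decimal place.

At 85,050 units, contribution = 85,050 × R$212.02 = R$18,032,301.00.
Subtracting fixed costs: EBIT = R$18,032,301.00 − R$13,696,400 = R$4,335,901.00.
After interest of R$1,605,462.00, pre-tax earnings = R$2,730,439.00.
DCL = total CM / (EBIT − I) = R$18,032,301.00 / R$2,730,439.00 = 6.6042.
%ΔEPS = DCL × %ΔSales = 6.6042 × +10.6% = +70.0%.

+70.0%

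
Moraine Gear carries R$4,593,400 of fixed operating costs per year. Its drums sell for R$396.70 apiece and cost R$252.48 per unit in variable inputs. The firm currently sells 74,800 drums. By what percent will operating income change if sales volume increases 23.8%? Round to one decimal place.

At 74,800 units, contribution = 74,800 × R$144.22 = R$10,787,656.00.
Subtracting fixed costs: EBIT = R$10,787,656.00 − R$4,593,400 = R$6,194,256.00.
Degree of operating leverage = R$10,787,656.00 / R$6,194,256.00 = 1.7416.
So EBIT moves 1.7416 × (+23.8%) = +41.4%.

+41.4%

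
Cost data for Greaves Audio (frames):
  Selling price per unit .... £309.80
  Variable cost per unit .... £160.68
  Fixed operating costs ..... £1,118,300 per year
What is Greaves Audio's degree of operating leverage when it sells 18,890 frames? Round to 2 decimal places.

Total contribution margin = 18,890 × £149.12 = £2,816,876.80.
Operating income = contribution − fixed costs = £2,816,876.80 − £1,118,300 = £1,698,576.80.
Degree of operating leverage = £2,816,876.80 / £1,698,576.80 = 1.6584.

1.66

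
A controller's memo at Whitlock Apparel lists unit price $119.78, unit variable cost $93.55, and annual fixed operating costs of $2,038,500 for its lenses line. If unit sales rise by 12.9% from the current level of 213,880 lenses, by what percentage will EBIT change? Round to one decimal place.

+20.3%

At 213,880 units, contribution = 213,880 × $26.23 = $5,610,072.40.
EBIT = $5,610,072.40 − $2,038,500 = $3,571,572.40.
DOL = contribution ÷ EBIT = $5,610,072.40 ÷ $3,571,572.40 = 1.5708.
%ΔEBIT = DOL × %ΔSales = 1.5708 × +12.9% = +20.3%.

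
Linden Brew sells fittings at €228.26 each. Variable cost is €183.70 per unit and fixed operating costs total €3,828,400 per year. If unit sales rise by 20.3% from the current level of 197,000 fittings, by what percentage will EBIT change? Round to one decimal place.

At 197,000 units, contribution = 197,000 × €44.56 = €8,778,320.00.
Subtracting fixed costs: EBIT = €8,778,320.00 − €3,828,400 = €4,949,920.00.
So DOL = total CM / EBIT = €8,778,320.00 / €4,949,920.00 = 1.7734.
%ΔEBIT = DOL × %ΔSales = 1.7734 × +20.3% = +36.0%.

+36.0%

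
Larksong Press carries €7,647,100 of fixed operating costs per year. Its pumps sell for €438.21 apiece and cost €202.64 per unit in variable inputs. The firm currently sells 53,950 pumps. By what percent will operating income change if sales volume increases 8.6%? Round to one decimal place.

Total contribution margin = 53,950 × €235.57 = €12,709,001.50.
Operating income = contribution − fixed costs = €12,709,001.50 − €7,647,100 = €5,061,901.50.
DOL = contribution ÷ EBIT = €12,709,001.50 ÷ €5,061,901.50 = 2.5107.
%ΔEBIT = DOL × %ΔSales = 2.5107 × +8.6% = +21.6%.

+21.6%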